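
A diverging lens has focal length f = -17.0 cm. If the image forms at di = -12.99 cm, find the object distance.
1/do = 1/f − 1/di → do = 55.07 cm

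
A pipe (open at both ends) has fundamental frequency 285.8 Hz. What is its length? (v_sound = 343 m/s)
L = v/(2f₁) = 0.6001 m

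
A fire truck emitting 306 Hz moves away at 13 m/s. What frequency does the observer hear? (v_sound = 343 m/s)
f_obs = f·v/(v + v_s) = 294.8 Hz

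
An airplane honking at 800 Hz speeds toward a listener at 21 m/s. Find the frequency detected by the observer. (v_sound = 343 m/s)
f_obs = f·v/(v − v_s) = 852.2 Hz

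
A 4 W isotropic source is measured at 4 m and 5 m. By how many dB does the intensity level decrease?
Δβ = 20·log₁₀(r₂/r₁) = 1.938 dB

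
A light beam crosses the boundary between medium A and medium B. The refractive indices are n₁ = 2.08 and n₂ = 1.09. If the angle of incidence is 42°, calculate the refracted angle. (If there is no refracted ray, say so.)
sin θ₂ = (n₁/n₂)·sin θ₁ = 1.277 > 1, so there is no refracted ray — the light undergoes total internal reflection.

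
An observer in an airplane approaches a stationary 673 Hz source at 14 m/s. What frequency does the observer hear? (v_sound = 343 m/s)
f_obs = f·(v + v_o)/v = 700.5 Hz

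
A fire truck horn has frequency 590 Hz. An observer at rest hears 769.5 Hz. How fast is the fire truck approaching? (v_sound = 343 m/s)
v_s = v·(1 − f/f_obs) = 80.01 m/s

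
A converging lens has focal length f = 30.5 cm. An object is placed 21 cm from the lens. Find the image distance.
1/di = 1/f − 1/do → di = -67.42 cm (virtual image)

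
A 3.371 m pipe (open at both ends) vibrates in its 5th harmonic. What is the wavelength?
λₙ = 2L/n = 1.348 m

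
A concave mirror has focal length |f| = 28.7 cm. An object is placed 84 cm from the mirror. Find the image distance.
f = +28.7 cm (concave); 1/di = 1/f − 1/do → di = 43.59 cm (real image, in front of mirror)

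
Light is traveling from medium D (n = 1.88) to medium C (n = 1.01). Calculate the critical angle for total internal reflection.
θc = arcsin(n₂/n₁) = 32.5°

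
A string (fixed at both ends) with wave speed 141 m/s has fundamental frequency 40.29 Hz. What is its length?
L = v/(2f₁) = 1.75 m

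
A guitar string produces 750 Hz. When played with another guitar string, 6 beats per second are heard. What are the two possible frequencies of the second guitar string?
f₂ = 750 ± 6 Hz → 756 Hz or 744 Hz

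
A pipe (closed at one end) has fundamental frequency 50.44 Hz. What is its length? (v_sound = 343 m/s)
L = v/(4f₁) = 1.7 m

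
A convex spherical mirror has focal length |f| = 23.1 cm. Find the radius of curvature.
R = 2|f| = 46.2 cm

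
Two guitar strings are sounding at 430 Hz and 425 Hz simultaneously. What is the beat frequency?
5 Hz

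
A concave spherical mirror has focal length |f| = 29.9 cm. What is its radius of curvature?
R = 2|f| = 59.8 cm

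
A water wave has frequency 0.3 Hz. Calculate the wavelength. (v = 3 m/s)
λ = v/f = 10 m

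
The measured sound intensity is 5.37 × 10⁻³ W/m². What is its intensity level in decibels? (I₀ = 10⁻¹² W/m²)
β = 10·log₁₀(I/I₀) = 97.3 dB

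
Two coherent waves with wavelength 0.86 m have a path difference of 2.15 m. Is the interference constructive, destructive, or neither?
destructive — path difference = 2.5λ, an odd multiple of λ/2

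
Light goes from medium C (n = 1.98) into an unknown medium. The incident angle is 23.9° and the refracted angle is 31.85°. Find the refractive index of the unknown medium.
n₂ = n₁·sin θ₁ / sin θ₂ = 1.52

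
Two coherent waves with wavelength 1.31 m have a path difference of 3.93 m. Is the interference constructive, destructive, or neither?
constructive — path difference = 3λ, a whole number of wavelengths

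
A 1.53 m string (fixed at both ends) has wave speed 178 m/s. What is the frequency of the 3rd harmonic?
fₙ = nv/(2L) = 174.5 Hz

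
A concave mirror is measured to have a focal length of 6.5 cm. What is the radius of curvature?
R = 2|f| = 13 cm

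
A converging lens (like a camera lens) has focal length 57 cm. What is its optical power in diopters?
P = 1/f = 1.754 D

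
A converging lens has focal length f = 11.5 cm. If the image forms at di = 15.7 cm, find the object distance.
1/do = 1/f − 1/di → do = 42.99 cm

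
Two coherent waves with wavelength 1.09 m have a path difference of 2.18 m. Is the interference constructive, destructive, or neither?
constructive — path difference = 2λ, a whole number of wavelengths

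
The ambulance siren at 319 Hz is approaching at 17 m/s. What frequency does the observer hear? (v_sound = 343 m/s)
f_obs = f·v/(v − v_s) = 335.6 Hz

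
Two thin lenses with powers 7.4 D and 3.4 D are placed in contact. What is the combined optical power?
P_total = P₁ + P₂ = 10.8 D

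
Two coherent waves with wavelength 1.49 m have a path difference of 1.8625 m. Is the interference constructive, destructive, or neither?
neither (partial) — path difference = 1.25λ, neither a whole number of wavelengths nor an odd multiple of λ/2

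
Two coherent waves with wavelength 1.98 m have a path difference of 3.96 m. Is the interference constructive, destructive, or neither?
constructive — path difference = 2λ, a whole number of wavelengths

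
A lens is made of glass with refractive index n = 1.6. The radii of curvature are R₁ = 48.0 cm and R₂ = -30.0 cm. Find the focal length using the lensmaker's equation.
1/f = (n − 1)(1/R₁ − 1/R₂) → f = 30.77 cm (converging lens)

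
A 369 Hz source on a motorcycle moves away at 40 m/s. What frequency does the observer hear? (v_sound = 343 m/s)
f_obs = f·v/(v + v_s) = 330.5 Hz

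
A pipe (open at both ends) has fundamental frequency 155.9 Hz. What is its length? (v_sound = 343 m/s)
L = v/(2f₁) = 1.1 m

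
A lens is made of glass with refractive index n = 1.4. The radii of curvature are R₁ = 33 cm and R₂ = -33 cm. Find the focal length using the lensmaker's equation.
1/f = (n − 1)(1/R₁ − 1/R₂) → f = 41.25 cm (converging lens)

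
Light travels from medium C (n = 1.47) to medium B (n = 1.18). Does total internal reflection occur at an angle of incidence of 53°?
θc = arcsin(n₂/n₁) = 53.39°; 53° < θc, so no — the ray refracts.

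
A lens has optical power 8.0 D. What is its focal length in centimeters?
f = 1/P = 12.5 cm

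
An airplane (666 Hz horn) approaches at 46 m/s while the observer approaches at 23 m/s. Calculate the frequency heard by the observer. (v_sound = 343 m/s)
f_obs = f·(v + v_o)/(v − v_s) = 820.7 Hz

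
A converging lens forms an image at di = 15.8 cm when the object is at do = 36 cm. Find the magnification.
M = −di/do = -0.4389 (inverted image)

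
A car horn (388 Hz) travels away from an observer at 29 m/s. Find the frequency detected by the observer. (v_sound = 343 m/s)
f_obs = f·v/(v + v_s) = 357.8 Hz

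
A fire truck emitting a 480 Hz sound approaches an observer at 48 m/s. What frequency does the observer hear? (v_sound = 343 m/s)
f_obs = f·v/(v − v_s) = 558.1 Hz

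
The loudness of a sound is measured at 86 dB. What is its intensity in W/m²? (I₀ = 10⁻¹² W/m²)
I = I₀·10^(β/10) = 3.98 × 10⁻⁴ W/m²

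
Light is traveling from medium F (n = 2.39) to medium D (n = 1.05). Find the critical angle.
θc = arcsin(n₂/n₁) = 26.06°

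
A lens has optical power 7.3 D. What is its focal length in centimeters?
f = 1/P = 13.7 cm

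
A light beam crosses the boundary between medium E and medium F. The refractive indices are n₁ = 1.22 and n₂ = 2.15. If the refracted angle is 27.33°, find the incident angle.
sin θ₁ = (n₂/n₁)·sin θ₂ → θ₁ = 54.01°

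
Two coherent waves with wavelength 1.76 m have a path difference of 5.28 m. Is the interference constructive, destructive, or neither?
constructive — path difference = 3λ, a whole number of wavelengths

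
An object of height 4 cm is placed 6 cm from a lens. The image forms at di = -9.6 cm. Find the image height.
hi = (-di/do) × ho = 6.4 cm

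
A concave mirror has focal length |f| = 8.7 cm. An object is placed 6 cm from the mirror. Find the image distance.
f = +8.7 cm (concave); 1/di = 1/f − 1/do → di = -19.33 cm (virtual image, behind mirror)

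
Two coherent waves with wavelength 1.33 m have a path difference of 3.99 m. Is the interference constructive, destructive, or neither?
constructive — path difference = 3λ, a whole number of wavelengths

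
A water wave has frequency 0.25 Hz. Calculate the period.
T = 1/f = 4 s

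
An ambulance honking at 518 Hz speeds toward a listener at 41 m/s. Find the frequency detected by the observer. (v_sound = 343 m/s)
f_obs = f·v/(v − v_s) = 588.3 Hz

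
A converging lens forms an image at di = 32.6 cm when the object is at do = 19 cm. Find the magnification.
M = −di/do = -1.716 (inverted image)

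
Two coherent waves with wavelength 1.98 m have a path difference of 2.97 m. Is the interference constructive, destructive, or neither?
destructive — path difference = 1.5λ, an odd multiple of λ/2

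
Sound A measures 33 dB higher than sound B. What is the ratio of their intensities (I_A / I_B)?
I_A/I_B = 10^(Δβ/10) = 1995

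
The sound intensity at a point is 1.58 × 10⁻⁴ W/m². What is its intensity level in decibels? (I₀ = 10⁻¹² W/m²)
β = 10·log₁₀(I/I₀) = 81.99 dB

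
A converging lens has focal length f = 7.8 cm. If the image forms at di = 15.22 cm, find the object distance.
1/do = 1/f − 1/di → do = 16 cm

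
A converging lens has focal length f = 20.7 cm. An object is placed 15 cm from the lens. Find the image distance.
1/di = 1/f − 1/do → di = -54.47 cm (virtual image)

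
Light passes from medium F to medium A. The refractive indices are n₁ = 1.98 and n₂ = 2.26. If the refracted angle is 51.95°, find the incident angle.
sin θ₁ = (n₂/n₁)·sin θ₂ → θ₁ = 64.01°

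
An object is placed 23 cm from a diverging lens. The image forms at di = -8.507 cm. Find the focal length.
1/f = 1/do + 1/di → f = -13.5 cm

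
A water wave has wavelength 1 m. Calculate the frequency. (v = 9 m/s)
f = v/λ = 9 Hz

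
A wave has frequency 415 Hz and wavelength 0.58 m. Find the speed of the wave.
v = fλ = 240.7 m/s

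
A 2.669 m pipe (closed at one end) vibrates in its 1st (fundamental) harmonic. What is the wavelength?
λₙ = 4L/n = 10.68 m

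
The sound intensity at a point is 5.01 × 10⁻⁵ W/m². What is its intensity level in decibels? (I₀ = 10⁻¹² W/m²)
β = 10·log₁₀(I/I₀) = 77 dB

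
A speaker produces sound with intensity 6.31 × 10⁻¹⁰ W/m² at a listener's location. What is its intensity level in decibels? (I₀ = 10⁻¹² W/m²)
β = 10·log₁₀(I/I₀) = 28 dB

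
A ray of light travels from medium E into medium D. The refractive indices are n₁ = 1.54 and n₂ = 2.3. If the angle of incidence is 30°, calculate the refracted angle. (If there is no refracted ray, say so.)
sin θ₂ = (n₁/n₂)·sin θ₁ = 0.3348 → θ₂ = 19.56°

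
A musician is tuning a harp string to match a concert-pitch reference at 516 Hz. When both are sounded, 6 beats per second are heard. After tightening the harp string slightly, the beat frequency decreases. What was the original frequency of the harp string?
510 Hz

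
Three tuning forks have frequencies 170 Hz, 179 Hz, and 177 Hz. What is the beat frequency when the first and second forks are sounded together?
9 Hz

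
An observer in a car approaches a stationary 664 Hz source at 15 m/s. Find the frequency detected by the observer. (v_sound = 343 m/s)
f_obs = f·(v + v_o)/v = 693 Hz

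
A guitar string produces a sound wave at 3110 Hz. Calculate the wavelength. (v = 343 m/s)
λ = v/f = 0.1103 m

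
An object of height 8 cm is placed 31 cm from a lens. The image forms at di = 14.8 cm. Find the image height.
hi = (-di/do) × ho = -3.819 cm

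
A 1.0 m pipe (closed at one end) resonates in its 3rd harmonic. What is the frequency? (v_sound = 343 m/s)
fₙ = nv/(4L) = 257.2 Hz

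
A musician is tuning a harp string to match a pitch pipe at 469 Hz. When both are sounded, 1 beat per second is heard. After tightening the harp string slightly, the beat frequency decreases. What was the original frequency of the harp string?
468 Hz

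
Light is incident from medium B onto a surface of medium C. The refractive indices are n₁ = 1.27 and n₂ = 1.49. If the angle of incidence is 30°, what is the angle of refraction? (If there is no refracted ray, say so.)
sin θ₂ = (n₁/n₂)·sin θ₁ = 0.4262 → θ₂ = 25.23°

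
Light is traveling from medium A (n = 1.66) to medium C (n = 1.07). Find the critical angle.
θc = arcsin(n₂/n₁) = 40.13°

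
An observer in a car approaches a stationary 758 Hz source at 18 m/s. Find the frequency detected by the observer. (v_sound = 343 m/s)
f_obs = f·(v + v_o)/v = 797.8 Hz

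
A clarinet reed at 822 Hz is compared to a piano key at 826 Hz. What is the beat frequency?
4 Hz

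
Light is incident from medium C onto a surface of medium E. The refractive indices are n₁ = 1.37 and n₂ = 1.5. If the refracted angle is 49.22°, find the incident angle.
sin θ₁ = (n₂/n₁)·sin θ₂ → θ₁ = 56°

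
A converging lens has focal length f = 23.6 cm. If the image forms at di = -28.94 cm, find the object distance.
1/do = 1/f − 1/di → do = 13 cm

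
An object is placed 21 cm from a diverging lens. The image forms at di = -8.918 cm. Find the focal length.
1/f = 1/do + 1/di → f = -15.5 cm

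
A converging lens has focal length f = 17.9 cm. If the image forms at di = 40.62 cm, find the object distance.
1/do = 1/f − 1/di → do = 32 cm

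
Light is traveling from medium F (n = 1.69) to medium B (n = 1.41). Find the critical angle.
θc = arcsin(n₂/n₁) = 56.55°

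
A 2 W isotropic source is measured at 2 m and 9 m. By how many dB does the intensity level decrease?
Δβ = 20·log₁₀(r₂/r₁) = 13.06 dB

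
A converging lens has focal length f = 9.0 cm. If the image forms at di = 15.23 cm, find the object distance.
1/do = 1/f − 1/di → do = 22 cm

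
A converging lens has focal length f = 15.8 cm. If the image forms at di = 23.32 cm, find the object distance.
1/do = 1/f − 1/di → do = 49 cm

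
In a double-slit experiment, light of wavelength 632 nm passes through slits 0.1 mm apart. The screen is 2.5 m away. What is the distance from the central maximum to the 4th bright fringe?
y = mλL/d = 63.2 mm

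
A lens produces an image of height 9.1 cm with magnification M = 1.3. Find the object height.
ho = |hi|/|M| = 7 cm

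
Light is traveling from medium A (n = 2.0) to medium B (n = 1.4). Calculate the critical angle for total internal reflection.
θc = arcsin(n₂/n₁) = 44.43°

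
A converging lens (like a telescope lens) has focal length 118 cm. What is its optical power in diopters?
P = 1/f = 0.8475 D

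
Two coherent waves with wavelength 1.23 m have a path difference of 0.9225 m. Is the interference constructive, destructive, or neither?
neither (partial) — path difference = 0.75λ, neither a whole number of wavelengths nor an odd multiple of λ/2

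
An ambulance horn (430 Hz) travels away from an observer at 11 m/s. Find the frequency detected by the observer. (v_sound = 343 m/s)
f_obs = f·v/(v + v_s) = 416.6 Hz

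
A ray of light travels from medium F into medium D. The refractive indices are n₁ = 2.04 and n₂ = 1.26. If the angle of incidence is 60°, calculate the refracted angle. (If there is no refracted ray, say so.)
sin θ₂ = (n₁/n₂)·sin θ₁ = 1.402 > 1, so there is no refracted ray — the light undergoes total internal reflection.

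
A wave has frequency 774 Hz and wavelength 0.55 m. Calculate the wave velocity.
v = fλ = 425.7 m/s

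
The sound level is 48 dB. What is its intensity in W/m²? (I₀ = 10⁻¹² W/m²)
I = I₀·10^(β/10) = 6.31 × 10⁻⁸ W/m²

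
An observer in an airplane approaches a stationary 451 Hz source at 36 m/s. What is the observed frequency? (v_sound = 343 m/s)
f_obs = f·(v + v_o)/v = 498.3 Hz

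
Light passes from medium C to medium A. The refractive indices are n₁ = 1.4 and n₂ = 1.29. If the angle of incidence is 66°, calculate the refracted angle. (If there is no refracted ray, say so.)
sin θ₂ = (n₁/n₂)·sin θ₁ = 0.9914 → θ₂ = 82.5°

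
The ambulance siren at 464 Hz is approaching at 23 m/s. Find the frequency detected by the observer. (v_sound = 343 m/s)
f_obs = f·v/(v − v_s) = 497.4 Hz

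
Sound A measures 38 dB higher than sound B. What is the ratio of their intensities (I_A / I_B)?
I_A/I_B = 10^(Δβ/10) = 6310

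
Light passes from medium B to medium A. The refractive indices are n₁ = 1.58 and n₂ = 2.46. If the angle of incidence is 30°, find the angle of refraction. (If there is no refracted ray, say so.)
sin θ₂ = (n₁/n₂)·sin θ₁ = 0.3211 → θ₂ = 18.73°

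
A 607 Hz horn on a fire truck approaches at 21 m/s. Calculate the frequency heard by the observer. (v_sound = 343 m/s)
f_obs = f·v/(v − v_s) = 646.6 Hz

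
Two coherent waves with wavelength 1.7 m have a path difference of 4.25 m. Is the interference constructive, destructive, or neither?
destructive — path difference = 2.5λ, an odd multiple of λ/2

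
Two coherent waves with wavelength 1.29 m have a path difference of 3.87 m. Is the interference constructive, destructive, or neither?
constructive — path difference = 3λ, a whole number of wavelengths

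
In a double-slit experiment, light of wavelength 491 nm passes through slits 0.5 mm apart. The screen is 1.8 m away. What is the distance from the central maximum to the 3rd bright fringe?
y = mλL/d = 5.303 mm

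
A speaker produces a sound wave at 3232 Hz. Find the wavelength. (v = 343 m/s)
λ = v/f = 0.1061 m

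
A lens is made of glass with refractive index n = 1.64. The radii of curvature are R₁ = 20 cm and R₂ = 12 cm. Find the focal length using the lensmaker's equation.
1/f = (n − 1)(1/R₁ − 1/R₂) → f = -46.88 cm (diverging lens)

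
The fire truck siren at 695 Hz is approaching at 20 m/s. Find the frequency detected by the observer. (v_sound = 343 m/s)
f_obs = f·v/(v − v_s) = 738 Hz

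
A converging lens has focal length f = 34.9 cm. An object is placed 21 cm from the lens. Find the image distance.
1/di = 1/f − 1/do → di = -52.73 cm (virtual image)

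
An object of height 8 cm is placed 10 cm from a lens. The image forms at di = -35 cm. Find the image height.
hi = (-di/do) × ho = 28 cm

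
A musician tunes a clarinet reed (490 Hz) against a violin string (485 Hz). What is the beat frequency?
5 Hz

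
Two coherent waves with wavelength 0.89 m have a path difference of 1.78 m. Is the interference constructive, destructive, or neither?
constructive — path difference = 2λ, a whole number of wavelengths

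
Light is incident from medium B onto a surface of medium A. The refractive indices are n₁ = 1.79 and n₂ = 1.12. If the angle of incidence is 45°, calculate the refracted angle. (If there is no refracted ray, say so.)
sin θ₂ = (n₁/n₂)·sin θ₁ = 1.13 > 1, so there is no refracted ray — the light undergoes total internal reflection.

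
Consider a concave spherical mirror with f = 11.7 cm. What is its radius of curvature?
R = 2|f| = 23.4 cm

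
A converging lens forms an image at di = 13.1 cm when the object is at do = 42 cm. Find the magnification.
M = −di/do = -0.3119 (inverted image)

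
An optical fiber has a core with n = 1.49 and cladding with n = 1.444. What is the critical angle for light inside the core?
θc = arcsin(n_cladding/n_core) = 75.73°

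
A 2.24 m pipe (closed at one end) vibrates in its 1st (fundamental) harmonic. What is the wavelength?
λₙ = 4L/n = 8.96 m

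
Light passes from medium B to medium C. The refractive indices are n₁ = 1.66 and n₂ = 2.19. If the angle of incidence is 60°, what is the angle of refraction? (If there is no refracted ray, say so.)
sin θ₂ = (n₁/n₂)·sin θ₁ = 0.6564 → θ₂ = 41.03°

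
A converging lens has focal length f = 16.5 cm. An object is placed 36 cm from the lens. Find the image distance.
1/di = 1/f − 1/do → di = 30.46 cm (real image)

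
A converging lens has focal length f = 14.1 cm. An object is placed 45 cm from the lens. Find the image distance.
1/di = 1/f − 1/do → di = 20.53 cm (real image)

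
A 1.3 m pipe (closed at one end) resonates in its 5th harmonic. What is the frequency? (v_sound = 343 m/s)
fₙ = nv/(4L) = 329.8 Hz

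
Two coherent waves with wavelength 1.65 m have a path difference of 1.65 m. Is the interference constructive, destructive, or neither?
constructive — path difference = 1λ, a whole number of wavelengths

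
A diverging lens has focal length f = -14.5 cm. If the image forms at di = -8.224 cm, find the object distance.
1/do = 1/f − 1/di → do = 19 cm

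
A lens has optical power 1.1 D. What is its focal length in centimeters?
f = 1/P = 90.91 cm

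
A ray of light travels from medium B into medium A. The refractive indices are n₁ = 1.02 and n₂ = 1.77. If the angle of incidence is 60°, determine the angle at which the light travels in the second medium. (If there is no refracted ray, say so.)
sin θ₂ = (n₁/n₂)·sin θ₁ = 0.4991 → θ₂ = 29.94°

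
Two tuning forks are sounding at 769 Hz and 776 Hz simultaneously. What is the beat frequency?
7 Hz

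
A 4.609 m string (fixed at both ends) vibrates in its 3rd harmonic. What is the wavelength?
λₙ = 2L/n = 3.073 m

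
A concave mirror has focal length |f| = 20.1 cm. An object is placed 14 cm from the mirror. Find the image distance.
f = +20.1 cm (concave); 1/di = 1/f − 1/do → di = -46.13 cm (virtual image, behind mirror)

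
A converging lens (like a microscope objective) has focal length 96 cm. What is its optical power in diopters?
P = 1/f = 1.042 D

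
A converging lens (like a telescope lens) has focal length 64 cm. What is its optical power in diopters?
P = 1/f = 1.562 D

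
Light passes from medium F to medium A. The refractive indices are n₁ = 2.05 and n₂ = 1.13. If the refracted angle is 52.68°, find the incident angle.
sin θ₁ = (n₂/n₁)·sin θ₂ → θ₁ = 26°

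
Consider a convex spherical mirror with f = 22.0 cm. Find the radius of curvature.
R = 2|f| = 44 cm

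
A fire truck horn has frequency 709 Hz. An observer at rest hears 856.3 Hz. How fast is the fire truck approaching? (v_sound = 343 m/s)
v_s = v·(1 − f/f_obs) = 59 m/s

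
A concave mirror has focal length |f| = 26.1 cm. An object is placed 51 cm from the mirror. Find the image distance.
f = +26.1 cm (concave); 1/di = 1/f − 1/do → di = 53.46 cm (real image, in front of mirror)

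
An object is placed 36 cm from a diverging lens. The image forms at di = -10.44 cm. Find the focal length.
1/f = 1/do + 1/di → f = -14.7 cm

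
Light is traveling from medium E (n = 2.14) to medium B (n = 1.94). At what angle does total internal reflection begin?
θc = arcsin(n₂/n₁) = 65.03°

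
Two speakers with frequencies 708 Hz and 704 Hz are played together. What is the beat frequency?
4 Hz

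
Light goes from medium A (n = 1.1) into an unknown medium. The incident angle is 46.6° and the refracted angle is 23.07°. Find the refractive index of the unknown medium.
n₂ = n₁·sin θ₁ / sin θ₂ = 2.04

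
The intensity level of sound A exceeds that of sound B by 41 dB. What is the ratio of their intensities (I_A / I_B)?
I_A/I_B = 10^(Δβ/10) = 12590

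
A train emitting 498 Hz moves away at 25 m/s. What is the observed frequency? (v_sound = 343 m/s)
f_obs = f·v/(v + v_s) = 464.2 Hz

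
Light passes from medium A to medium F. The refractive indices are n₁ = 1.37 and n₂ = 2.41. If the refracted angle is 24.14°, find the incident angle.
sin θ₁ = (n₂/n₁)·sin θ₂ → θ₁ = 46.01°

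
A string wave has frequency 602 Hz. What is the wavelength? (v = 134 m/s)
λ = v/f = 0.2226 m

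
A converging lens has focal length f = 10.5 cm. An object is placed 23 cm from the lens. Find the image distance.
1/di = 1/f − 1/do → di = 19.32 cm (real image)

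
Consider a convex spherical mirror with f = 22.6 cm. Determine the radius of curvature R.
R = 2|f| = 45.2 cm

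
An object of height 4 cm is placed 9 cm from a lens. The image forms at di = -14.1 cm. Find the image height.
hi = (-di/do) × ho = 6.267 cm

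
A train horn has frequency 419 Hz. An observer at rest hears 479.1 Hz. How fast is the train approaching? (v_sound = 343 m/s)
v_s = v·(1 − f/f_obs) = 43.03 m/s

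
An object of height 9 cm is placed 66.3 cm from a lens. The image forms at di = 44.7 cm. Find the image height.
hi = (-di/do) × ho = -6.068 cm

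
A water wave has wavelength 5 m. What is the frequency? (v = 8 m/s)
f = v/λ = 1.6 Hz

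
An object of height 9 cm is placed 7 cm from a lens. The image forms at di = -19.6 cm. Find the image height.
hi = (-di/do) × ho = 25.2 cm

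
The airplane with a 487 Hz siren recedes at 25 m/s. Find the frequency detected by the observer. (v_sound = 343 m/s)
f_obs = f·v/(v + v_s) = 453.9 Hz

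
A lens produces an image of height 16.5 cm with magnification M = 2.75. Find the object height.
ho = |hi|/|M| = 6 cm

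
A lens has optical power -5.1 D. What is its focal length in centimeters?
f = 1/P = -19.61 cm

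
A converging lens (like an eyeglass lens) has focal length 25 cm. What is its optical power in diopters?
P = 1/f = 4 D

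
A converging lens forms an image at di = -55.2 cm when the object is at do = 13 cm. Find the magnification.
M = −di/do = 4.246 (upright image)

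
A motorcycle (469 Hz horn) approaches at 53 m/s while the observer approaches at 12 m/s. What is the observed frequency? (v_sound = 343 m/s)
f_obs = f·(v + v_o)/(v − v_s) = 574.1 Hz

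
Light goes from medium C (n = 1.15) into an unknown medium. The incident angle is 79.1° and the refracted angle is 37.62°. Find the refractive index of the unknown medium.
n₂ = n₁·sin θ₁ / sin θ₂ = 1.85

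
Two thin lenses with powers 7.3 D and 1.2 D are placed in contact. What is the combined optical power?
P_total = P₁ + P₂ = 8.5 D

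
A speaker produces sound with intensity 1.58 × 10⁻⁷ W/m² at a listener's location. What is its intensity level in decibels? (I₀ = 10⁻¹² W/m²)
β = 10·log₁₀(I/I₀) = 51.99 dB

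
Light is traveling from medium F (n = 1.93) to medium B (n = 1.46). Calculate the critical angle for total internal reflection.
θc = arcsin(n₂/n₁) = 49.15°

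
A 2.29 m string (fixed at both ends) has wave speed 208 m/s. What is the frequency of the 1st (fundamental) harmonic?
fₙ = nv/(2L) = 45.41 Hz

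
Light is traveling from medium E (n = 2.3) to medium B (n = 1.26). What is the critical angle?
θc = arcsin(n₂/n₁) = 33.22°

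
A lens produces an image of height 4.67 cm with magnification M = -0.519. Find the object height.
ho = |hi|/|M| = 8.998 cm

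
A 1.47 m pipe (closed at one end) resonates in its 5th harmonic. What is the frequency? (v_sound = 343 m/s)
fₙ = nv/(4L) = 291.7 Hz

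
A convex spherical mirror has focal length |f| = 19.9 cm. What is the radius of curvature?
R = 2|f| = 39.8 cm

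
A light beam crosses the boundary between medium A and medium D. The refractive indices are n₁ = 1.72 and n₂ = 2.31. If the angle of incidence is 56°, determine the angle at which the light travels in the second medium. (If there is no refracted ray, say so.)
sin θ₂ = (n₁/n₂)·sin θ₁ = 0.6173 → θ₂ = 38.12°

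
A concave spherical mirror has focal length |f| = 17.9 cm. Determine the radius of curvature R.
R = 2|f| = 35.8 cm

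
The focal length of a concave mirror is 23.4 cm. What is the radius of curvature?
R = 2|f| = 46.8 cm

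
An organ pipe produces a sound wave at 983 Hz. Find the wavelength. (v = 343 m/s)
λ = v/f = 0.3489 m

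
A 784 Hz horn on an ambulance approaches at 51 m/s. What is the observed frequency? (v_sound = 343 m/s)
f_obs = f·v/(v − v_s) = 920.9 Hz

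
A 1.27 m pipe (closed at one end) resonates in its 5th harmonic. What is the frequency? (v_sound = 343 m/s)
fₙ = nv/(4L) = 337.6 Hz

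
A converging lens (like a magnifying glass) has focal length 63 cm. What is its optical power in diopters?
P = 1/f = 1.587 D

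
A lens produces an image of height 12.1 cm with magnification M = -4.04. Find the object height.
ho = |hi|/|M| = 2.995 cm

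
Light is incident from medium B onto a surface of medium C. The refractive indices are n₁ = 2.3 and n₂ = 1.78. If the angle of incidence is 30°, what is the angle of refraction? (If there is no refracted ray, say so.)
sin θ₂ = (n₁/n₂)·sin θ₁ = 0.6461 → θ₂ = 40.25°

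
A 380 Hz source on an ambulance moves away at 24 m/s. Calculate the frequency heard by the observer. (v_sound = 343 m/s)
f_obs = f·v/(v + v_s) = 355.1 Hz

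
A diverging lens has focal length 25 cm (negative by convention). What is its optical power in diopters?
P = 1/f = -4 D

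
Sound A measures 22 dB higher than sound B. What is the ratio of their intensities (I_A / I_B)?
I_A/I_B = 10^(Δβ/10) = 158.5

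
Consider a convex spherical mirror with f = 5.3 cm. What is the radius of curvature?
R = 2|f| = 10.6 cm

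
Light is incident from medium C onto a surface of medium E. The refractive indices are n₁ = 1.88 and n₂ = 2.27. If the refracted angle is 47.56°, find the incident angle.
sin θ₁ = (n₂/n₁)·sin θ₂ → θ₁ = 63.01°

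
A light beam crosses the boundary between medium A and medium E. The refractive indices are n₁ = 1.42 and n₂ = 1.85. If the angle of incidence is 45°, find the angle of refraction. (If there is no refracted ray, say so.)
sin θ₂ = (n₁/n₂)·sin θ₁ = 0.5428 → θ₂ = 32.87°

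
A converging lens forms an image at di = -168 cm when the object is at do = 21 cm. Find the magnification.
M = −di/do = 8 (upright image)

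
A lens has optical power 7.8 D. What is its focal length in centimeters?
f = 1/P = 12.82 cm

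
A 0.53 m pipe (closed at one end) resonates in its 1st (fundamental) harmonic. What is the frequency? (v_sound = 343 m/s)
fₙ = nv/(4L) = 161.8 Hz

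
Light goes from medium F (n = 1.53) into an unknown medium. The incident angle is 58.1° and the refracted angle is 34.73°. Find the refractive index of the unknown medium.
n₂ = n₁·sin θ₁ / sin θ₂ = 2.28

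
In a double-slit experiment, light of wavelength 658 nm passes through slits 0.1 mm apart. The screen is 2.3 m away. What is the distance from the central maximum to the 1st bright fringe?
y = mλL/d = 15.13 mm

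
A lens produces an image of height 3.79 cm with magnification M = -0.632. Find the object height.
ho = |hi|/|M| = 5.997 cm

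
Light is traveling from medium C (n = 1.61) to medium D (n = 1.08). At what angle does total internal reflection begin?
θc = arcsin(n₂/n₁) = 42.13°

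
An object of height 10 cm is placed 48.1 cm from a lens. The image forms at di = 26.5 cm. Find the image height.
hi = (-di/do) × ho = -5.509 cm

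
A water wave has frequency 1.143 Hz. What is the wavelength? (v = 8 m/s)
λ = v/f = 6.999 m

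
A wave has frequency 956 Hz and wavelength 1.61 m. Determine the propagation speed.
v = fλ = 1539 m/s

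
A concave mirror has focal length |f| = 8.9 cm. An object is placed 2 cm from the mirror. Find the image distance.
f = +8.9 cm (concave); 1/di = 1/f − 1/do → di = -2.58 cm (virtual image, behind mirror)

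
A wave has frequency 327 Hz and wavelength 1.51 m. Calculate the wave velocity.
v = fλ = 493.8 m/s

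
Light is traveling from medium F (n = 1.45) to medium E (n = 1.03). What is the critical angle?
θc = arcsin(n₂/n₁) = 45.26°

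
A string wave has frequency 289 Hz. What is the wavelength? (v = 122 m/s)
λ = v/f = 0.4221 m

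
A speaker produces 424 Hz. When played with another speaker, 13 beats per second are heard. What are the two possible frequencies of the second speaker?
f₂ = 424 ± 13 Hz → 437 Hz or 411 Hz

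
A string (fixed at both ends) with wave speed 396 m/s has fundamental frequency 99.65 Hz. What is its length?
L = v/(2f₁) = 1.987 m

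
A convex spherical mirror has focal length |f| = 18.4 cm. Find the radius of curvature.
R = 2|f| = 36.8 cm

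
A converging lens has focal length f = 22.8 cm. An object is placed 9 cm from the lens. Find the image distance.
1/di = 1/f − 1/do → di = -14.87 cm (virtual image)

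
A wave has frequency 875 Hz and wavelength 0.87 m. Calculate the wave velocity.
v = fλ = 761.2 m/s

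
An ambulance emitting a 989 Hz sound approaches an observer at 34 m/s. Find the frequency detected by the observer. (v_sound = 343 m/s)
f_obs = f·v/(v − v_s) = 1098 Hz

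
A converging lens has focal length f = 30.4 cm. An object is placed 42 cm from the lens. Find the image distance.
1/di = 1/f − 1/do → di = 110.1 cm (real image)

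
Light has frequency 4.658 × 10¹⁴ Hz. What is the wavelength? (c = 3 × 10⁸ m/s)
λ = c/f = 644.1 nm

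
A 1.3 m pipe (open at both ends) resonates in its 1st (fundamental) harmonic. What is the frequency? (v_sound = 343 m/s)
fₙ = nv/(2L) = 131.9 Hz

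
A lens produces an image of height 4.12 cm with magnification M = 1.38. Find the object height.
ho = |hi|/|M| = 2.986 cm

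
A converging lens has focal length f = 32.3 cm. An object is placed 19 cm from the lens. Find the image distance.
1/di = 1/f − 1/do → di = -46.14 cm (virtual image)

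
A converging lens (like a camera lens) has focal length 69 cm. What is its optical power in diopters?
P = 1/f = 1.449 D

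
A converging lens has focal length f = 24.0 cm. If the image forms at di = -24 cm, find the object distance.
1/do = 1/f − 1/di → do = 12 cm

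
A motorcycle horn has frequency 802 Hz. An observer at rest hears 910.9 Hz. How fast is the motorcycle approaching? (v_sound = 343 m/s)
v_s = v·(1 − f/f_obs) = 41.01 m/s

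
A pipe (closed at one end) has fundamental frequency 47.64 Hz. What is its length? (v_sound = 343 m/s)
L = v/(4f₁) = 1.8 m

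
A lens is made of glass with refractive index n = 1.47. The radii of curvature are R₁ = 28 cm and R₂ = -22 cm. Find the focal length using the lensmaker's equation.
1/f = (n − 1)(1/R₁ − 1/R₂) → f = 26.21 cm (converging lens)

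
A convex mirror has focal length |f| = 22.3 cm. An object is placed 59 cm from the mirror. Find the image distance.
f = −22.3 cm (convex); 1/di = 1/f − 1/do → di = -16.18 cm (virtual image, behind mirror)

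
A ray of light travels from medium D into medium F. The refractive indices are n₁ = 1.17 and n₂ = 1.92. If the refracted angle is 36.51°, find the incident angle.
sin θ₁ = (n₂/n₁)·sin θ₂ → θ₁ = 77.51°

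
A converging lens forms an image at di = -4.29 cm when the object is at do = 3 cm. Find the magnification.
M = −di/do = 1.43 (upright image)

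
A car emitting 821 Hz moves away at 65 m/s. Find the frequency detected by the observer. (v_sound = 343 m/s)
f_obs = f·v/(v + v_s) = 690.2 Hz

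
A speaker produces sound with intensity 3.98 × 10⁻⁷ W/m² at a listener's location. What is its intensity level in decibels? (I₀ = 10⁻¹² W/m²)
β = 10·log₁₀(I/I₀) = 56 dB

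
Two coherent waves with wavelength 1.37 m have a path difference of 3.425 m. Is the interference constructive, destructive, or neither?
destructive — path difference = 2.5λ, an odd multiple of λ/2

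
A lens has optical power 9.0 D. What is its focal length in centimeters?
f = 1/P = 11.11 cm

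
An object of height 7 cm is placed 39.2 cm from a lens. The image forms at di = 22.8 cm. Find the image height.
hi = (-di/do) × ho = -4.071 cm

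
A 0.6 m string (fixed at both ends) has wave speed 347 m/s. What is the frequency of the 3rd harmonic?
fₙ = nv/(2L) = 867.5 Hz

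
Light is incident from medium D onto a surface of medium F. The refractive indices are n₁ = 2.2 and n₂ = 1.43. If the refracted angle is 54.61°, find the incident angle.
sin θ₁ = (n₂/n₁)·sin θ₂ → θ₁ = 32°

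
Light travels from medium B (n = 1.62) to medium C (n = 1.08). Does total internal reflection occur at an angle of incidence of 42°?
θc = arcsin(n₂/n₁) = 41.81°; 42° > θc, so yes — total internal reflection.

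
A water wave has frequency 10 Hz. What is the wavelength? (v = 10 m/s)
λ = v/f = 1 m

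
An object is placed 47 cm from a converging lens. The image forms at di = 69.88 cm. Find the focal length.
1/f = 1/do + 1/di → f = 28.1 cm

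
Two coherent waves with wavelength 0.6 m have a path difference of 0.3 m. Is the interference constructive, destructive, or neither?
destructive — path difference = 0.5λ, an odd multiple of λ/2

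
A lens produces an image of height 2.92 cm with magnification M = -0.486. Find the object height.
ho = |hi|/|M| = 6.008 cm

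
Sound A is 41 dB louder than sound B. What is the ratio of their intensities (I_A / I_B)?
I_A/I_B = 10^(Δβ/10) = 12590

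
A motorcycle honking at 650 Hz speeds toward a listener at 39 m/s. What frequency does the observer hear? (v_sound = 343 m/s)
f_obs = f·v/(v − v_s) = 733.4 Hz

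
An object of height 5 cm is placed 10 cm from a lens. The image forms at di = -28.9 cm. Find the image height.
hi = (-di/do) × ho = 14.45 cm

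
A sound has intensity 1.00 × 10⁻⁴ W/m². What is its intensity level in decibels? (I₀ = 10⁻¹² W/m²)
β = 10·log₁₀(I/I₀) = 80 dB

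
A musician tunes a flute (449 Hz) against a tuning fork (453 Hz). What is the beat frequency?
4 Hz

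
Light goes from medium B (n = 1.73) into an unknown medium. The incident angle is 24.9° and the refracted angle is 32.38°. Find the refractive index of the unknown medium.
n₂ = n₁·sin θ₁ / sin θ₂ = 1.36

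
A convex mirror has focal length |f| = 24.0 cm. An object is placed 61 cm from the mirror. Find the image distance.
f = −24.0 cm (convex); 1/di = 1/f − 1/do → di = -17.22 cm (virtual image, behind mirror)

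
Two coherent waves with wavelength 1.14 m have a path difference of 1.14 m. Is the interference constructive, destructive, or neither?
constructive — path difference = 1λ, a whole number of wavelengths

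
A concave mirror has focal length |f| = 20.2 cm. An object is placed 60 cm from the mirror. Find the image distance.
f = +20.2 cm (concave); 1/di = 1/f − 1/do → di = 30.45 cm (real image, in front of mirror)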